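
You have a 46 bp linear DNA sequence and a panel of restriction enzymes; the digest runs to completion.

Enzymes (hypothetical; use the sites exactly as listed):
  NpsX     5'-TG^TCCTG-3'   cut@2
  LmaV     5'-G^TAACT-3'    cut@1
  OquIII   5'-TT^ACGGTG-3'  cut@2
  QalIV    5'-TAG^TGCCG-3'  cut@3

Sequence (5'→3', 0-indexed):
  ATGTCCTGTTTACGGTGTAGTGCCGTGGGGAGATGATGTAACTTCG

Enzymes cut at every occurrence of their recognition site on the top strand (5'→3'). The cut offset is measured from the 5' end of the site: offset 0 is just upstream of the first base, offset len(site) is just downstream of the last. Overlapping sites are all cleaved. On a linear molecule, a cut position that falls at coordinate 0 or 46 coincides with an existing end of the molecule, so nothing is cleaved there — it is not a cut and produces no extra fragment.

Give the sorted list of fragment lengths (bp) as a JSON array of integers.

[3,8,8,9,18]

Site scan:
  NpsX (TGTCCTG, off=2): starts [1] → cuts [3]
  LmaV (GTAACT, off=1): starts [37] → cuts [38]
  OquIII (TTACGGTG, off=2): starts [9] → cuts [11]
  QalIV (TAGTGCCG, off=3): starts [17] → cuts [20]

All cut coordinates (distinct, sorted): [3, 11, 20, 38]

Fragment lengths:
  [0,3): 3 bp
  [3,11): 8 bp
  [11,20): 9 bp
  [20,38): 18 bp
  [38,46): 8 bp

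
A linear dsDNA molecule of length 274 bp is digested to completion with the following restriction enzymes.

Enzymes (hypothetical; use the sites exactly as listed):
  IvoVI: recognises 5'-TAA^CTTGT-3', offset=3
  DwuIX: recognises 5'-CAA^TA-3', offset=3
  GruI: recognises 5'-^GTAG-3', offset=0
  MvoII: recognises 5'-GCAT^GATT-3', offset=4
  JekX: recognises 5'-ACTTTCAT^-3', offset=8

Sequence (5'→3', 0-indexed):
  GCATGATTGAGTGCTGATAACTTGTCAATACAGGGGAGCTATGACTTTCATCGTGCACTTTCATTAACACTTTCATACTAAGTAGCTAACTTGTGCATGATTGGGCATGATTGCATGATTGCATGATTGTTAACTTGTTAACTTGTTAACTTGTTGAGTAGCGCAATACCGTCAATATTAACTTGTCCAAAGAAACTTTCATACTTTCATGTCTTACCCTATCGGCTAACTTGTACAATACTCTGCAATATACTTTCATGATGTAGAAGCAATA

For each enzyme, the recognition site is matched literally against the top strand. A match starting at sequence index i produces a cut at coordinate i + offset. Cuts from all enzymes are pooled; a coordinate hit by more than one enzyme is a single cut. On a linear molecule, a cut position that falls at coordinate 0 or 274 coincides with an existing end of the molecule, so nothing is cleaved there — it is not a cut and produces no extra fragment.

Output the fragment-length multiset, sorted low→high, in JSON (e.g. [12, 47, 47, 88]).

Site scan:
  IvoVI (TAACTTGT, off=3): starts [17, 86, 130, 138, 146, 178, 226] → cuts [20, 89, 133, 141, 149, 181, 229]
  DwuIX (CAATA, off=3): starts [25, 163, 172, 235, 245, 269] → cuts [28, 166, 175, 238, 248, 272]
  GruI (GTAG, off=0): starts [81, 157, 262] → cuts [81, 157, 262]
  MvoII (GCATGATT, off=4): starts [0, 94, 104, 112, 120] → cuts [4, 98, 108, 116, 124]
  JekX (ACTTTCAT, off=8): starts [43, 56, 68, 194, 202, 251] → cuts [51, 64, 76, 202, 210, 259]

All cut coordinates (distinct, sorted): [4, 20, 28, 51, 64, 76, 81, 89, 98, 108, 116, 124, 133, 141, 149, 157, 166, 175, 181, 202, 210, 229, 238, 248, 259, 262, 272]

Fragments:
  [0,4): 4 bp
  [4,20): 16 bp
  [20,28): 8 bp
  [28,51): 23 bp
  [51,64): 13 bp
  [64,76): 12 bp
  [76,81): 5 bp
  [81,89): 8 bp
  [89,98): 9 bp
  [98,108): 10 bp
  [108,116): 8 bp
  [116,124): 8 bp
  [124,133): 9 bp
  [133,141): 8 bp
  [141,149): 8 bp
  [149,157): 8 bp
  [157,166): 9 bp
  [166,175): 9 bp
  [175,181): 6 bp
  [181,202): 21 bp
  [202,210): 8 bp
  [210,229): 19 bp
  [229,238): 9 bp
  [238,248): 10 bp
  [248,259): 11 bp
  [259,262): 3 bp
  [262,272): 10 bp
  [272,274): 2 bp

[2,3,4,5,6,8,8,8,8,8,8,8,8,9,9,9,9,9,10,10,10,11,12,13,16,19,21,23]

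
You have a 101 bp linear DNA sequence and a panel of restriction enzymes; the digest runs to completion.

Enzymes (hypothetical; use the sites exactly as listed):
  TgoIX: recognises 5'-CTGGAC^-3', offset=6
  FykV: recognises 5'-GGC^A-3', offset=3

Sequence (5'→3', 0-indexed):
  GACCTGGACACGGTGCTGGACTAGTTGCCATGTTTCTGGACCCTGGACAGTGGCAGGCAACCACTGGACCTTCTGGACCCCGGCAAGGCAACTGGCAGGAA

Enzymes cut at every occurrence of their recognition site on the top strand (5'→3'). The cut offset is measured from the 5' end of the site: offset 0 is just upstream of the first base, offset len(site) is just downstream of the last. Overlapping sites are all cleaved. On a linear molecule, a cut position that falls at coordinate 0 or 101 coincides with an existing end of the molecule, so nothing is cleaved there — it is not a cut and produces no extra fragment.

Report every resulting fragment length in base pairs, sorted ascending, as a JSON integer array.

Site scan:
  TgoIX (CTGGAC, off=6): starts [3, 15, 35, 42, 63, 72] → cuts [9, 21, 41, 48, 69, 78]
  FykV (GGCA, off=3): starts [51, 55, 81, 86, 93] → cuts [54, 58, 84, 89, 96]

Pooled cuts: [9, 21, 41, 48, 54, 58, 69, 78, 84, 89, 96]

Fragment lengths:
  [0,9): 9 bp
  [9,21): 12 bp
  [21,41): 20 bp
  [41,48): 7 bp
  [48,54): 6 bp
  [54,58): 4 bp
  [58,69): 11 bp
  [69,78): 9 bp
  [78,84): 6 bp
  [84,89): 5 bp
  [89,96): 7 bp
  [96,101): 5 bp

[4,5,5,6,6,7,7,9,9,11,12,20]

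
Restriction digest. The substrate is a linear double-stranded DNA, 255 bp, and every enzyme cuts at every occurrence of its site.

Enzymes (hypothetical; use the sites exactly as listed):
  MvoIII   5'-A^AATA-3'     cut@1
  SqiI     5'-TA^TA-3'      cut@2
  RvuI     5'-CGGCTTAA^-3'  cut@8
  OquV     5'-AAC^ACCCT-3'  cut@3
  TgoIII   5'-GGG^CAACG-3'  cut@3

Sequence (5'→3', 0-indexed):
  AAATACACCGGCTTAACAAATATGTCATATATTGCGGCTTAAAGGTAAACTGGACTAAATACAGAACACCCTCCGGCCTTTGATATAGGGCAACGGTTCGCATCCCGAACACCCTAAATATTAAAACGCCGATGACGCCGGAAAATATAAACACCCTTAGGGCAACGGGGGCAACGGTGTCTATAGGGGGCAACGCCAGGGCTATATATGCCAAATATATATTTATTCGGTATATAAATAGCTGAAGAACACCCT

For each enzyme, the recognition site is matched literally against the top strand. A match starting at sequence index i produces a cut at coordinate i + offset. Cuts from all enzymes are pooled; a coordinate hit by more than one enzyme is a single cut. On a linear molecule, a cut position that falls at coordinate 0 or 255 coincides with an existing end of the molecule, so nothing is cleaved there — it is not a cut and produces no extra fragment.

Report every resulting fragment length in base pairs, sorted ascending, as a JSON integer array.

[1,2,2,2,2,2,4,4,5,5,5,6,7,7,9,10,10,11,12,13,13,14,14,15,15,18,20,27]

Site scan:
  MvoIII AAATA/1: at [0, 17, 56, 115, 142, 212, 235] ⇒ [1, 18, 57, 116, 143, 213, 236]
  SqiI TATA/2: at [27, 83, 145, 181, 202, 204, 215, 217, 230, 232] ⇒ [29, 85, 147, 183, 204, 206, 217, 219, 232, 234]
  RvuI CGGCTTAA/8: at [8, 34] ⇒ [16, 42]
  OquV AACACCCT/3: at [64, 107, 149, 247] ⇒ [67, 110, 152, 250]
  TgoIII GGGCAACG/3: at [87, 159, 168, 187] ⇒ [90, 162, 171, 190]

Pooled cuts: [1, 16, 18, 29, 42, 57, 67, 85, 90, 110, 116, 143, 147, 152, 162, 171, 183, 190, 204, 206, 213, 217, 219, 232, 234, 236, 250]

Fragment lengths:
  [0,1): 1 bp
  [1,16): 15 bp
  [16,18): 2 bp
  [18,29): 11 bp
  [29,42): 13 bp
  [42,57): 15 bp
  [57,67): 10 bp
  [67,85): 18 bp
  [85,90): 5 bp
  [90,110): 20 bp
  [110,116): 6 bp
  [116,143): 27 bp
  [143,147): 4 bp
  [147,152): 5 bp
  [152,162): 10 bp
  [162,171): 9 bp
  [171,183): 12 bp
  [183,190): 7 bp
  [190,204): 14 bp
  [204,206): 2 bp
  [206,213): 7 bp
  [213,217): 4 bp
  [217,219): 2 bp
  [219,232): 13 bp
  [232,234): 2 bp
  [234,236): 2 bp
  [236,250): 14 bp
  [250,255): 5 bp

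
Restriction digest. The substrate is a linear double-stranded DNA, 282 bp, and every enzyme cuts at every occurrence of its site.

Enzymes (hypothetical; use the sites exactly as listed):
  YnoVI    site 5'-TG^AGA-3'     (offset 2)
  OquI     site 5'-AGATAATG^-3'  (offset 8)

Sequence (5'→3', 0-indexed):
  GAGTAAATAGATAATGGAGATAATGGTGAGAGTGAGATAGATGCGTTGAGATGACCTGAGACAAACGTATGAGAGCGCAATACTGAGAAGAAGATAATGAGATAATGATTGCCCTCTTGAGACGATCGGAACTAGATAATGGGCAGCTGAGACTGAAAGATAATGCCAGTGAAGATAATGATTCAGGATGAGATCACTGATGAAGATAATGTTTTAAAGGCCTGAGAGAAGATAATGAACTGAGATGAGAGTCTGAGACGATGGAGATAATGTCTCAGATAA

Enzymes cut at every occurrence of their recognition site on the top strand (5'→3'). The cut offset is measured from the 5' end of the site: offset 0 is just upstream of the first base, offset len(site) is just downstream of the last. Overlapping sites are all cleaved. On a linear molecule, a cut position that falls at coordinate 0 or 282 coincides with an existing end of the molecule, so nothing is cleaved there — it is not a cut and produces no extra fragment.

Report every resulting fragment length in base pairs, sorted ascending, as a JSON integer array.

Scan for sites:
  YnoVI (TGAGA, off=2): starts [26, 32, 46, 56, 69, 83, 97, 117, 147, 188, 222, 240, 245, 253] → cuts [28, 34, 48, 58, 71, 85, 99, 119, 149, 190, 224, 242, 247, 255]
  OquI (AGATAATG, off=8): starts [8, 17, 91, 99, 133, 157, 172, 203, 229, 264] → cuts [16, 25, 99, 107, 141, 165, 180, 211, 237, 272]

All cut coordinates (distinct, sorted): [16, 25, 28, 34, 48, 58, 71, 85, 99, 107, 119, 141, 149, 165, 180, 190, 211, 224, 237, 242, 247, 255, 272]

Fragment lengths:
  [0,16): 16 bp
  [16,25): 9 bp
  [25,28): 3 bp
  [28,34): 6 bp
  [34,48): 14 bp
  [48,58): 10 bp
  [58,71): 13 bp
  [71,85): 14 bp
  [85,99): 14 bp
  [99,107): 8 bp
  [107,119): 12 bp
  [119,141): 22 bp
  [141,149): 8 bp
  [149,165): 16 bp
  [165,180): 15 bp
  [180,190): 10 bp
  [190,211): 21 bp
  [211,224): 13 bp
  [224,237): 13 bp
  [237,242): 5 bp
  [242,247): 5 bp
  [247,255): 8 bp
  [255,272): 17 bp
  [272,282): 10 bp

[3,5,5,6,8,8,8,9,10,10,10,12,13,13,13,14,14,14,15,16,16,17,21,22]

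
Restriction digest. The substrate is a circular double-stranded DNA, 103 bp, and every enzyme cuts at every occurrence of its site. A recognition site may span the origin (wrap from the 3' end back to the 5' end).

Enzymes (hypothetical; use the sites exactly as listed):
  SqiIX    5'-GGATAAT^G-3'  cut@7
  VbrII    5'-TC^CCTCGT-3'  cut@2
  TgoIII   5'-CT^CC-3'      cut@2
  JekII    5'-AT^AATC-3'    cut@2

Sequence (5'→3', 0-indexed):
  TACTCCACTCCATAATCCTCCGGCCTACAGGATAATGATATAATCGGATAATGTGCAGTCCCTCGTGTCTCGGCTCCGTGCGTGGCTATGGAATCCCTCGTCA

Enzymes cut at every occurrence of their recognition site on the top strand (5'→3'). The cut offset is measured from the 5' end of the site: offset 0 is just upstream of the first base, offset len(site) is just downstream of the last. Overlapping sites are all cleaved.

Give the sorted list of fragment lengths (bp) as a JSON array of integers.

[4,5,5,6,8,11,12,15,17,20]

Per-enzyme occurrences:
  SqiIX (GGATAATG, off=7): starts [29, 45] → cuts [36, 52]
  VbrII (TCCCTCGT, off=2): starts [58, 93] → cuts [60, 95]
  TgoIII (CTCC, off=2): starts [2, 7, 17, 73] → cuts [4, 9, 19, 75]
  JekII (ATAATC, off=2): starts [11, 39] → cuts [13, 41]

Pooled cuts: [4, 9, 13, 19, 36, 41, 52, 60, 75, 95]

Fragment lengths:
  4→9: 5 bp
  9→13: 4 bp
  13→19: 6 bp
  19→36: 17 bp
  36→41: 5 bp
  41→52: 11 bp
  52→60: 8 bp
  60→75: 15 bp
  75→95: 20 bp
  95→4 (wrap): 103-95+4 = 12 bp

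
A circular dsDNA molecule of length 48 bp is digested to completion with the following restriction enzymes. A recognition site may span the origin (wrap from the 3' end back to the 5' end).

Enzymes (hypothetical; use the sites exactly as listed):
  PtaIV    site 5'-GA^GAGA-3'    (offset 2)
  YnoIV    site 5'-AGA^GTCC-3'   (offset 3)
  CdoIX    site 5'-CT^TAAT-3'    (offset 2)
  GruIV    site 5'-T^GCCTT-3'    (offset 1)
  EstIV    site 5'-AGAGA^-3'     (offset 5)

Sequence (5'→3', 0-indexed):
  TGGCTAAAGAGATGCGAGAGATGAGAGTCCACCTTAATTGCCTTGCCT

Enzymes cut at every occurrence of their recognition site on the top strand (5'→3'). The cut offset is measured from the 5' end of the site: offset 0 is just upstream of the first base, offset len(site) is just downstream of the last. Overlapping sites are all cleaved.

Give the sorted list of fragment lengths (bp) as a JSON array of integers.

[4,5,5,5,5,8,16]

Scan for sites:
  PtaIV GAGAGA/2: at [15] ⇒ [17]
  YnoIV AGAGTCC/3: at [23] ⇒ [26]
  CdoIX CTTAAT/2: at [32] ⇒ [34]
  GruIV TGCCTT/1: at [38, 43] ⇒ [39, 44]
  EstIV AGAGA/5: at [7, 16] ⇒ [12, 21]

Pooled cuts: [12, 17, 21, 26, 34, 39, 44]

Fragments:
  12→17: 5 bp
  17→21: 4 bp
  21→26: 5 bp
  26→34: 8 bp
  34→39: 5 bp
  39→44: 5 bp
  44→12 (wrap): 48-44+12 = 16 bp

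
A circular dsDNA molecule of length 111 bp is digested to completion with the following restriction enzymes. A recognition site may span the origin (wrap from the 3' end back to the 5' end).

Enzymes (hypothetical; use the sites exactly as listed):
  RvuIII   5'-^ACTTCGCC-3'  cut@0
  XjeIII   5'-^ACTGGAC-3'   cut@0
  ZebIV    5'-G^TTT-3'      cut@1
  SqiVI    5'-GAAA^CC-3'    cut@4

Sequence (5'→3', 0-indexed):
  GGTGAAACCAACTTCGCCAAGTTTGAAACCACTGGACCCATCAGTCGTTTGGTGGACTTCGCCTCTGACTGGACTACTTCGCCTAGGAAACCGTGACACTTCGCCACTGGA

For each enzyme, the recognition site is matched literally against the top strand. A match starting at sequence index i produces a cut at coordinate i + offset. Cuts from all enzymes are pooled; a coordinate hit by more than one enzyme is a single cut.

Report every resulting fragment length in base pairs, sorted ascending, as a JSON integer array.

[2,3,7,7,8,8,11,12,15,17,21]

Site scan:
  RvuIII (ACTTCGCC, off=0): starts [10, 55, 75, 97] → cuts [10, 55, 75, 97]
  XjeIII (ACTGGAC, off=0): starts [30, 67] → cuts [30, 67]
  ZebIV (GTTT, off=1): starts [20, 46] → cuts [21, 47]
  SqiVI (GAAACC, off=4): starts [3, 24, 86] → cuts [7, 28, 90]

All cut coordinates (distinct, sorted): [7, 10, 21, 28, 30, 47, 55, 67, 75, 90, 97]

Fragments:
  7→10: 3 bp
  10→21: 11 bp
  21→28: 7 bp
  28→30: 2 bp
  30→47: 17 bp
  47→55: 8 bp
  55→67: 12 bp
  67→75: 8 bp
  75→90: 15 bp
  90→97: 7 bp
  97→7 (wrap): 111-97+7 = 21 bp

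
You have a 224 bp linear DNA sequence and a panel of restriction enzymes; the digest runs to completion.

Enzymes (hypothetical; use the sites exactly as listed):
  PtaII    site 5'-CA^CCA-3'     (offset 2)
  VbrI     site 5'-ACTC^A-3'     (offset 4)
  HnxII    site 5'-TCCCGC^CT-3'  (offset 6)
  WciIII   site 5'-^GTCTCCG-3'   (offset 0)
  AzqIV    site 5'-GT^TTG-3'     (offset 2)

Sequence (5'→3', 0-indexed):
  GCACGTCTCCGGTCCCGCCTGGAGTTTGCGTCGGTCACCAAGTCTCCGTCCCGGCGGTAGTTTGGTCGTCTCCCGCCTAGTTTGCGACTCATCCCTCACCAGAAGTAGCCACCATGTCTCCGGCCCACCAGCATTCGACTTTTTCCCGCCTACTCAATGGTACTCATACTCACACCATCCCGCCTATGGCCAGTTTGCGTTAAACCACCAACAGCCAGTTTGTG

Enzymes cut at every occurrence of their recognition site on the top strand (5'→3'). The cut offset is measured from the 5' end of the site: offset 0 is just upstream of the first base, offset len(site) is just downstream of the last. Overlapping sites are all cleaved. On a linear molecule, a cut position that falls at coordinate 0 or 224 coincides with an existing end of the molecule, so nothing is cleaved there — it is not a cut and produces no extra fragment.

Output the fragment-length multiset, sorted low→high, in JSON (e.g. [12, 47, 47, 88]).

Per-enzyme occurrences:
  PtaII CACCA/2: at [35, 96, 109, 125, 172, 205] ⇒ [37, 98, 111, 127, 174, 207]
  VbrI ACTCA/4: at [86, 151, 161, 167] ⇒ [90, 155, 165, 171]
  HnxII TCCCGCCT/6: at [12, 70, 143, 177] ⇒ [18, 76, 149, 183]
  WciIII GTCTCCG/0: at [4, 41, 115] ⇒ [4, 41, 115]
  AzqIV GTTTG/2: at [23, 59, 79, 192, 217] ⇒ [25, 61, 81, 194, 219]

All cut coordinates (distinct, sorted): [4, 18, 25, 37, 41, 61, 76, 81, 90, 98, 111, 115, 127, 149, 155, 165, 171, 174, 183, 194, 207, 219]

Fragment lengths:
  [0,4): 4 bp
  [4,18): 14 bp
  [18,25): 7 bp
  [25,37): 12 bp
  [37,41): 4 bp
  [41,61): 20 bp
  [61,76): 15 bp
  [76,81): 5 bp
  [81,90): 9 bp
  [90,98): 8 bp
  [98,111): 13 bp
  [111,115): 4 bp
  [115,127): 12 bp
  [127,149): 22 bp
  [149,155): 6 bp
  [155,165): 10 bp
  [165,171): 6 bp
  [171,174): 3 bp
  [174,183): 9 bp
  [183,194): 11 bp
  [194,207): 13 bp
  [207,219): 12 bp
  [219,224): 5 bp

[3,4,4,4,5,5,6,6,7,8,9,9,10,11,12,12,12,13,13,14,15,20,22]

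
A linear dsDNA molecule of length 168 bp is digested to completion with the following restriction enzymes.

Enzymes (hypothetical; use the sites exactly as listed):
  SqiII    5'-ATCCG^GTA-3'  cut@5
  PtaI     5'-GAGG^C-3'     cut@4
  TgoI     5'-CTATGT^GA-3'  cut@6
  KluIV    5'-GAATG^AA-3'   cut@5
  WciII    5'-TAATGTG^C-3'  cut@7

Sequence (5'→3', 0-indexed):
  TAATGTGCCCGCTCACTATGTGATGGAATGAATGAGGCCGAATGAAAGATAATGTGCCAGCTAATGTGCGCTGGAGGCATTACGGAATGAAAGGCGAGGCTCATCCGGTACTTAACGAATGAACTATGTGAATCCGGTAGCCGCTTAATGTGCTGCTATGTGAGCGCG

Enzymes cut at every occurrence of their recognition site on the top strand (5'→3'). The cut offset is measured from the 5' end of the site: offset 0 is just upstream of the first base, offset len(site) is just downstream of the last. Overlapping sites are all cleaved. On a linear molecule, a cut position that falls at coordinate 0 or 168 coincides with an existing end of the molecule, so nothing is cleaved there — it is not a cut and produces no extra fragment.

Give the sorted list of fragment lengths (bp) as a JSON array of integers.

[7,7,7,7,7,8,8,9,9,9,10,12,12,12,14,14,16]

Scan for sites:
  SqiII (ATCCGGTA, off=5): starts [102, 131] → cuts [107, 136]
  PtaI (GAGGC, off=4): starts [33, 73, 95] → cuts [37, 77, 99]
  TgoI (CTATGTGA, off=6): starts [15, 123, 155] → cuts [21, 129, 161]
  KluIV (GAATGAA, off=5): starts [25, 39, 84, 116] → cuts [30, 44, 89, 121]
  WciII (TAATGTGC, off=7): starts [0, 49, 61, 145] → cuts [7, 56, 68, 152]

Pooled cuts: [7, 21, 30, 37, 44, 56, 68, 77, 89, 99, 107, 121, 129, 136, 152, 161]

Fragments:
  [0,7): 7 bp
  [7,21): 14 bp
  [21,30): 9 bp
  [30,37): 7 bp
  [37,44): 7 bp
  [44,56): 12 bp
  [56,68): 12 bp
  [68,77): 9 bp
  [77,89): 12 bp
  [89,99): 10 bp
  [99,107): 8 bp
  [107,121): 14 bp
  [121,129): 8 bp
  [129,136): 7 bp
  [136,152): 16 bp
  [152,161): 9 bp
  [161,168): 7 bp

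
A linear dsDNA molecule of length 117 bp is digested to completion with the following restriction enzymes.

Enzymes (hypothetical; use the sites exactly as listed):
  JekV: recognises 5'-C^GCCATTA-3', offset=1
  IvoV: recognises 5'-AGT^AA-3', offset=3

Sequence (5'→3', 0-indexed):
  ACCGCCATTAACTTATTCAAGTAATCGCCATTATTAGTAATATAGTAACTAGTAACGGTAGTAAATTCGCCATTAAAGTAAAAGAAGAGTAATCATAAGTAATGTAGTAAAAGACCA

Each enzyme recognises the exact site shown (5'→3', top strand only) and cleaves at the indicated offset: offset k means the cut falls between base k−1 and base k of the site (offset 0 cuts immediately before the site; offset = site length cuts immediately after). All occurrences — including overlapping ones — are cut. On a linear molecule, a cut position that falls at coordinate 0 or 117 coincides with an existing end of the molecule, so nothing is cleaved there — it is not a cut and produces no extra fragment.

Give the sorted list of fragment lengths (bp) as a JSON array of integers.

Scan for sites:
  JekV (CGCCATTA, off=1): starts [2, 25, 67] → cuts [3, 26, 68]
  IvoV (AGTAA, off=3): starts [19, 35, 43, 50, 59, 76, 87, 97, 105] → cuts [22, 38, 46, 53, 62, 79, 90, 100, 108]

All cut coordinates (distinct, sorted): [3, 22, 26, 38, 46, 53, 62, 68, 79, 90, 100, 108]

Fragments:
  [0,3): 3 bp
  [3,22): 19 bp
  [22,26): 4 bp
  [26,38): 12 bp
  [38,46): 8 bp
  [46,53): 7 bp
  [53,62): 9 bp
  [62,68): 6 bp
  [68,79): 11 bp
  [79,90): 11 bp
  [90,100): 10 bp
  [100,108): 8 bp
  [108,117): 9 bp

[3,4,6,7,8,8,9,9,10,11,11,12,19]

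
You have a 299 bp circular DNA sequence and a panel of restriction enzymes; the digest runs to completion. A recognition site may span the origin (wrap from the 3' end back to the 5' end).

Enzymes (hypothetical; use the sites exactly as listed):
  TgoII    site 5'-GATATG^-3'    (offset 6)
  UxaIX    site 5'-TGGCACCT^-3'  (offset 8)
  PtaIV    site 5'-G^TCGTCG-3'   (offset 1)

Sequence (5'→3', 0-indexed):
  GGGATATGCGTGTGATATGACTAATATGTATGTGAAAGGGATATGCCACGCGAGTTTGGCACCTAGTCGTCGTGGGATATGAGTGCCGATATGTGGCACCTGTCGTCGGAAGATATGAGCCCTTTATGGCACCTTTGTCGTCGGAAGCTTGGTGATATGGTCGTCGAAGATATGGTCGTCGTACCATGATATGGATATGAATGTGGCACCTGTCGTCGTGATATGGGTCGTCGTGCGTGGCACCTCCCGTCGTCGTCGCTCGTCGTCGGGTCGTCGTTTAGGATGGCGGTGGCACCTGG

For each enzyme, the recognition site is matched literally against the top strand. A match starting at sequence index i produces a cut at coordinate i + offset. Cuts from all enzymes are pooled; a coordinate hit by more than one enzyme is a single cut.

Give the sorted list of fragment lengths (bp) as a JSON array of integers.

[1,1,1,1,2,2,3,3,4,6,8,8,10,10,11,12,12,13,14,15,15,17,18,18,19,22,26,27]

Per-enzyme occurrences:
  TgoII (GATATG, off=6): starts [2, 13, 39, 75, 87, 111, 153, 168, 187, 193, 219] → cuts [8, 19, 45, 81, 93, 117, 159, 174, 193, 199, 225]
  UxaIX (TGGCACCT, off=8): starts [56, 93, 126, 203, 237, 289] → cuts [64, 101, 134, 211, 245, 297]
  PtaIV (GTCGTCG, off=1): starts [65, 101, 136, 159, 174, 211, 226, 248, 251, 261, 269] → cuts [66, 102, 137, 160, 175, 212, 227, 249, 252, 262, 270]

Pooled cuts: [8, 19, 45, 64, 66, 81, 93, 101, 102, 117, 134, 137, 159, 160, 174, 175, 193, 199, 211, 212, 225, 227, 245, 249, 252, 262, 270, 297]

Fragments:
  8→19: 11 bp
  19→45: 26 bp
  45→64: 19 bp
  64→66: 2 bp
  66→81: 15 bp
  81→93: 12 bp
  93→101: 8 bp
  101→102: 1 bp
  102→117: 15 bp
  117→134: 17 bp
  134→137: 3 bp
  137→159: 22 bp
  159→160: 1 bp
  160→174: 14 bp
  174→175: 1 bp
  175→193: 18 bp
  193→199: 6 bp
  199→211: 12 bp
  211→212: 1 bp
  212→225: 13 bp
  225→227: 2 bp
  227→245: 18 bp
  245→249: 4 bp
  249→252: 3 bp
  252→262: 10 bp
  262→270: 8 bp
  270→297: 27 bp
  297→8 (wrap): 299-297+8 = 10 bp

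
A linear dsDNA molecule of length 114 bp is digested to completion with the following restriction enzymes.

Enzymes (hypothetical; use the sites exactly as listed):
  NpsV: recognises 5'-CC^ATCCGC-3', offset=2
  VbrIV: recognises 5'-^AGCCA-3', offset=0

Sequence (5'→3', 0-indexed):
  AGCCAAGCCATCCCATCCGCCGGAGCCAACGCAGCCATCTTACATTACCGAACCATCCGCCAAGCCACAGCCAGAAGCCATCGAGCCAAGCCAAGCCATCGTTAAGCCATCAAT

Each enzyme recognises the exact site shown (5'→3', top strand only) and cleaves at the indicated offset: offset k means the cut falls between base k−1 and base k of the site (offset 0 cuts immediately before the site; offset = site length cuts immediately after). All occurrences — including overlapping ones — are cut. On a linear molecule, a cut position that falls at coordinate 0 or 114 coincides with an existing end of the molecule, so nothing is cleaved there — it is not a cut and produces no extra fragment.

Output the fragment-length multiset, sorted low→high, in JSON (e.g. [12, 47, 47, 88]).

[5,5,5,6,7,8,8,9,9,9,10,11,22]

Scan for sites:
  NpsV CCATCCGC/2: at [12, 52] ⇒ [14, 54]
  VbrIV AGCCA/0: at [0, 5, 23, 32, 62, 68, 75, 83, 88, 93, 104] ⇒ [5, 23, 32, 62, 68, 75, 83, 88, 93, 104] (position 0 is a terminus of the linear molecule — no cut)

All cut coordinates (distinct, sorted): [5, 14, 23, 32, 54, 62, 68, 75, 83, 88, 93, 104]

Fragments:
  [0,5): 5 bp
  [5,14): 9 bp
  [14,23): 9 bp
  [23,32): 9 bp
  [32,54): 22 bp
  [54,62): 8 bp
  [62,68): 6 bp
  [68,75): 7 bp
  [75,83): 8 bp
  [83,88): 5 bp
  [88,93): 5 bp
  [93,104): 11 bp
  [104,114): 10 bp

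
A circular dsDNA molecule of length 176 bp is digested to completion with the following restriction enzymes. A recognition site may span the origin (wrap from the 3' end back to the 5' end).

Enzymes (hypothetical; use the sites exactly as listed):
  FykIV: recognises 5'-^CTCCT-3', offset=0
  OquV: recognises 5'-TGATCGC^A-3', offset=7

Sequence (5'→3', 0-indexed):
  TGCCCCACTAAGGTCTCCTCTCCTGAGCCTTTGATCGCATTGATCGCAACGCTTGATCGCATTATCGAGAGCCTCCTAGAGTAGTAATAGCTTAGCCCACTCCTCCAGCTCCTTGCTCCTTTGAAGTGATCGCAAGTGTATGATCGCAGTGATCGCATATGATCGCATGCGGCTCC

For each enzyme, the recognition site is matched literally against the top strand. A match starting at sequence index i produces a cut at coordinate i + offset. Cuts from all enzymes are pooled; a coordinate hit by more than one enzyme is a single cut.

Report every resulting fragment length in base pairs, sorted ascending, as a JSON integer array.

Per-enzyme occurrences:
  FykIV (CTCCT, off=0): starts [14, 19, 72, 99, 108, 115, 172] → cuts [14, 19, 72, 99, 108, 115, 172]
  OquV (TGATCGCA, off=7): starts [31, 40, 53, 126, 140, 149, 159] → cuts [38, 47, 60, 133, 147, 156, 166]

All cut coordinates (distinct, sorted): [14, 19, 38, 47, 60, 72, 99, 108, 115, 133, 147, 156, 166, 172]

Fragments:
  14→19: 5 bp
  19→38: 19 bp
  38→47: 9 bp
  47→60: 13 bp
  60→72: 12 bp
  72→99: 27 bp
  99→108: 9 bp
  108→115: 7 bp
  115→133: 18 bp
  133→147: 14 bp
  147→156: 9 bp
  156→166: 10 bp
  166→172: 6 bp
  172→14 (wrap): 176-172+14 = 18 bp

[5,6,7,9,9,9,10,12,13,14,18,18,19,27]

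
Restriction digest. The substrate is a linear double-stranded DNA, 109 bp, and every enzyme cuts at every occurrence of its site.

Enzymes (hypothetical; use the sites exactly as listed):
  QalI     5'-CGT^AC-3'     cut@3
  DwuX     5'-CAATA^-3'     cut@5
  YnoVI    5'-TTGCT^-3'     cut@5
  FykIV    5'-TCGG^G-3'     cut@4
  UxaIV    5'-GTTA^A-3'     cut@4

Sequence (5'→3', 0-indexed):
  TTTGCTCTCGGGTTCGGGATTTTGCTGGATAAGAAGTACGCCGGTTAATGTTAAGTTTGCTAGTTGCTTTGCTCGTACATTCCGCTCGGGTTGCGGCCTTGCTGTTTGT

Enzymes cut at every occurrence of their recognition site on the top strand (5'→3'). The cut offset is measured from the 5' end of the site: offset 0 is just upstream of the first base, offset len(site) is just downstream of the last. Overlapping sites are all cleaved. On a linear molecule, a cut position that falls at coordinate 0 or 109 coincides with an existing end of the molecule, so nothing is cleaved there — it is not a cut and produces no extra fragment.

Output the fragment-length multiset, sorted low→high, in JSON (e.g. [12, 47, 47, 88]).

[3,5,5,6,6,6,6,7,8,9,13,14,21]

Site scan:
  QalI (CGTAC, off=3): starts [73] → cuts [76]
  DwuX (CAATA, off=5): no sites
  YnoVI (TTGCT, off=5): starts [1, 21, 56, 63, 68, 98] → cuts [6, 26, 61, 68, 73, 103]
  FykIV (TCGGG, off=4): starts [7, 13, 85] → cuts [11, 17, 89]
  UxaIV (GTTAA, off=4): starts [43, 49] → cuts [47, 53]

All cut coordinates (distinct, sorted): [6, 11, 17, 26, 47, 53, 61, 68, 73, 76, 89, 103]

Fragment lengths:
  [0,6): 6 bp
  [6,11): 5 bp
  [11,17): 6 bp
  [17,26): 9 bp
  [26,47): 21 bp
  [47,53): 6 bp
  [53,61): 8 bp
  [61,68): 7 bp
  [68,73): 5 bp
  [73,76): 3 bp
  [76,89): 13 bp
  [89,103): 14 bp
  [103,109): 6 bp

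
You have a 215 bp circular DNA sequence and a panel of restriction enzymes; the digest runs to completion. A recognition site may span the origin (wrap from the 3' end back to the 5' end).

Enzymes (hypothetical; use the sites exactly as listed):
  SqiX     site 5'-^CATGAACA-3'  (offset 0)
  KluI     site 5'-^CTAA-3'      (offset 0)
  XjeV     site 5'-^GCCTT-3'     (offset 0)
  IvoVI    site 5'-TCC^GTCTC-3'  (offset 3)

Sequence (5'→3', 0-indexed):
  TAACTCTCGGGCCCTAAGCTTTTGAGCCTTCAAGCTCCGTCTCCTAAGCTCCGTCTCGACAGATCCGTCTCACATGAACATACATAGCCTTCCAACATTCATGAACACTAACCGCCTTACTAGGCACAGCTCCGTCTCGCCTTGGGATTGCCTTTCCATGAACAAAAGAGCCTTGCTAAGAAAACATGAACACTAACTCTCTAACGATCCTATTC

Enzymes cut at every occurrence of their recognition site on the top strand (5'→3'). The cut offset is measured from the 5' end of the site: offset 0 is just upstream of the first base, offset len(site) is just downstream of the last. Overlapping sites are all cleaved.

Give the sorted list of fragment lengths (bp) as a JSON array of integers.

[5,5,6,6,6,7,8,8,8,9,9,11,12,13,13,13,14,14,14,14,20]

Scan for sites:
  SqiX (CATGAACA, off=0): starts [72, 99, 156, 184] → cuts [72, 99, 156, 184]
  KluI (CTAA, off=0): starts [13, 43, 107, 175, 192, 200, 214] → cuts [13, 43, 107, 175, 192, 200, 214]
  XjeV (GCCTT, off=0): starts [25, 86, 113, 138, 149, 169] → cuts [25, 86, 113, 138, 149, 169]
  IvoVI (TCCGTCTC, off=3): starts [35, 49, 63, 130] → cuts [38, 52, 66, 133]

Pooled cuts: [13, 25, 38, 43, 52, 66, 72, 86, 99, 107, 113, 133, 138, 149, 156, 169, 175, 184, 192, 200, 214]

Fragments:
  13→25: 12 bp
  25→38: 13 bp
  38→43: 5 bp
  43→52: 9 bp
  52→66: 14 bp
  66→72: 6 bp
  72→86: 14 bp
  86→99: 13 bp
  99→107: 8 bp
  107→113: 6 bp
  113→133: 20 bp
  133→138: 5 bp
  138→149: 11 bp
  149→156: 7 bp
  156→169: 13 bp
  169→175: 6 bp
  175→184: 9 bp
  184→192: 8 bp
  192→200: 8 bp
  200→214: 14 bp
  214→13 (wrap): 215-214+13 = 14 bp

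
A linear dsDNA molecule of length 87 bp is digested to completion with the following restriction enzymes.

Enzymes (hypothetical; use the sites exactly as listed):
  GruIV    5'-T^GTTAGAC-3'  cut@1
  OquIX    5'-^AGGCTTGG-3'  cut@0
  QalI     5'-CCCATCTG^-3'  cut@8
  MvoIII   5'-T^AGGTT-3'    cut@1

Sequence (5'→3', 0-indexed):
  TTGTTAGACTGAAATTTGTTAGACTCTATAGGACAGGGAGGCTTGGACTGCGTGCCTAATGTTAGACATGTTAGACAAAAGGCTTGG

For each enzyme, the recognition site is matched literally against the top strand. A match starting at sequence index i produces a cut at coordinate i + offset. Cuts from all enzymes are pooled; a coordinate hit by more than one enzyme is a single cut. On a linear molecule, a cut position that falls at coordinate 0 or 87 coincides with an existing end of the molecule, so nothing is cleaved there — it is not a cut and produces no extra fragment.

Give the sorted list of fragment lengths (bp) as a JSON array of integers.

Scan for sites:
  GruIV TGTTAGAC/1: at [1, 16, 59, 68] ⇒ [2, 17, 60, 69]
  OquIX AGGCTTGG/0: at [38, 79] ⇒ [38, 79]
  QalI (CCCATCTG, off=8): no sites
  MvoIII (TAGGTT, off=1): no sites

All cut coordinates (distinct, sorted): [2, 17, 38, 60, 69, 79]

Fragments:
  [0,2): 2 bp
  [2,17): 15 bp
  [17,38): 21 bp
  [38,60): 22 bp
  [60,69): 9 bp
  [69,79): 10 bp
  [79,87): 8 bp

[2,8,9,10,15,21,22]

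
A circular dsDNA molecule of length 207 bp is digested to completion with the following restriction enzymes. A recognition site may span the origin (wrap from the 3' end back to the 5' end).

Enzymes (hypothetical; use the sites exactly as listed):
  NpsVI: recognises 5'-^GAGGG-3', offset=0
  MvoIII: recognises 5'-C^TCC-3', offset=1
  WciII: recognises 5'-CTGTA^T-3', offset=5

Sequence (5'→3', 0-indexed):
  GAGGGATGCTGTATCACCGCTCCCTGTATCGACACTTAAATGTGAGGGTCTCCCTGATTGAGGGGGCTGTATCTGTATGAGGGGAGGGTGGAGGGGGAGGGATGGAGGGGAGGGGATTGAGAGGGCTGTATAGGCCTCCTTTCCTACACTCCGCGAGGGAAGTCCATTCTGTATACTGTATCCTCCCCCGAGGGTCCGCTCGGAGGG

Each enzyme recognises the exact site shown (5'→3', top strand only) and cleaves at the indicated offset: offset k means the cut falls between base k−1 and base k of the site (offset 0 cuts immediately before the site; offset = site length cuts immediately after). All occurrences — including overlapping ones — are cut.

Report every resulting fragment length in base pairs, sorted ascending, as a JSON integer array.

Scan for sites:
  NpsVI (GAGGG, off=0): starts [0, 43, 59, 78, 83, 90, 96, 104, 109, 120, 154, 189, 202] → cuts [0, 43, 59, 78, 83, 90, 96, 104, 109, 120, 154, 189, 202]
  MvoIII (CTCC, off=1): starts [19, 49, 135, 148, 182] → cuts [20, 50, 136, 149, 183]
  WciII (CTGTAT, off=5): starts [8, 23, 66, 72, 125, 168, 175] → cuts [13, 28, 71, 77, 130, 173, 180]

Pooled cuts: [0, 13, 20, 28, 43, 50, 59, 71, 77, 78, 83, 90, 96, 104, 109, 120, 130, 136, 149, 154, 173, 180, 183, 189, 202]

Fragments:
  0→13: 13 bp
  13→20: 7 bp
  20→28: 8 bp
  28→43: 15 bp
  43→50: 7 bp
  50→59: 9 bp
  59→71: 12 bp
  71→77: 6 bp
  77→78: 1 bp
  78→83: 5 bp
  83→90: 7 bp
  90→96: 6 bp
  96→104: 8 bp
  104→109: 5 bp
  109→120: 11 bp
  120→130: 10 bp
  130→136: 6 bp
  136→149: 13 bp
  149→154: 5 bp
  154→173: 19 bp
  173→180: 7 bp
  180→183: 3 bp
  183→189: 6 bp
  189→202: 13 bp
  202→0 (wrap): 207-202+0 = 5 bp

[1,3,5,5,5,5,6,6,6,6,7,7,7,7,8,8,9,10,11,12,13,13,13,15,19]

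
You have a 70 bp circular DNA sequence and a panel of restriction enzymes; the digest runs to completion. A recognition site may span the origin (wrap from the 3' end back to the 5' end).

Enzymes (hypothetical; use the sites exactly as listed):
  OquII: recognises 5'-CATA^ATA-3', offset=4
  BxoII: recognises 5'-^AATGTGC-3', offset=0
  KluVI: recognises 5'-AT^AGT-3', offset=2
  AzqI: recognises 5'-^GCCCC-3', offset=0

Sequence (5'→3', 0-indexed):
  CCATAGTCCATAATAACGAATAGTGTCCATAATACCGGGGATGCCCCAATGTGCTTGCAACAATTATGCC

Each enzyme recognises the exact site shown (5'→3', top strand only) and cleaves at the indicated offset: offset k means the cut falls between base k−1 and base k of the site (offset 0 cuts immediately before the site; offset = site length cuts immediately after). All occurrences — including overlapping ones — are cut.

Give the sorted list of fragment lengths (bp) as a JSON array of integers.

Per-enzyme occurrences:
  OquII CATAATA/4: at [8, 27] ⇒ [12, 31]
  BxoII AATGTGC/0: at [47] ⇒ [47]
  KluVI ATAGT/2: at [2, 19] ⇒ [4, 21]
  AzqI GCCCC/0: at [42, 67] ⇒ [42, 67]

All cut coordinates (distinct, sorted): [4, 12, 21, 31, 42, 47, 67]

Fragments:
  4→12: 8 bp
  12→21: 9 bp
  21→31: 10 bp
  31→42: 11 bp
  42→47: 5 bp
  47→67: 20 bp
  67→4 (wrap): 70-67+4 = 7 bp

[5,7,8,9,10,11,20]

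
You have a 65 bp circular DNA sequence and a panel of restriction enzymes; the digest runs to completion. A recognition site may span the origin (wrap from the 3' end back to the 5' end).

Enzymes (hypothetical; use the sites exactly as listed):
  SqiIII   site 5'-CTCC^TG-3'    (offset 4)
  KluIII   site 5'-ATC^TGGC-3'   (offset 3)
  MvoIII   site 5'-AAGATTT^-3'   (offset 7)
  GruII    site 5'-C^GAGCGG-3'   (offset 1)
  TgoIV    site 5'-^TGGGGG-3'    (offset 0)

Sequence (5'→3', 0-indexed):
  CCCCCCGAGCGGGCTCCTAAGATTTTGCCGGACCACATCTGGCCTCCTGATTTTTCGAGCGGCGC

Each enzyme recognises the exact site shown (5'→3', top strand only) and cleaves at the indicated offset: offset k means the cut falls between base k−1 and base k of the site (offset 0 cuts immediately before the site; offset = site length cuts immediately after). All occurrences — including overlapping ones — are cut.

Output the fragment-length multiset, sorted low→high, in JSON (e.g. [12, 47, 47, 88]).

[8,9,14,15,19]

Site scan:
  SqiIII (CTCCTG, off=4): starts [43] → cuts [47]
  KluIII (ATCTGGC, off=3): starts [36] → cuts [39]
  MvoIII (AAGATTT, off=7): starts [18] → cuts [25]
  GruII (CGAGCGG, off=1): starts [5, 55] → cuts [6, 56]
  TgoIV (TGGGGG, off=0): no sites

Pooled cuts: [6, 25, 39, 47, 56]

Fragment lengths:
  6→25: 19 bp
  25→39: 14 bp
  39→47: 8 bp
  47→56: 9 bp
  56→6 (wrap): 65-56+6 = 15 bp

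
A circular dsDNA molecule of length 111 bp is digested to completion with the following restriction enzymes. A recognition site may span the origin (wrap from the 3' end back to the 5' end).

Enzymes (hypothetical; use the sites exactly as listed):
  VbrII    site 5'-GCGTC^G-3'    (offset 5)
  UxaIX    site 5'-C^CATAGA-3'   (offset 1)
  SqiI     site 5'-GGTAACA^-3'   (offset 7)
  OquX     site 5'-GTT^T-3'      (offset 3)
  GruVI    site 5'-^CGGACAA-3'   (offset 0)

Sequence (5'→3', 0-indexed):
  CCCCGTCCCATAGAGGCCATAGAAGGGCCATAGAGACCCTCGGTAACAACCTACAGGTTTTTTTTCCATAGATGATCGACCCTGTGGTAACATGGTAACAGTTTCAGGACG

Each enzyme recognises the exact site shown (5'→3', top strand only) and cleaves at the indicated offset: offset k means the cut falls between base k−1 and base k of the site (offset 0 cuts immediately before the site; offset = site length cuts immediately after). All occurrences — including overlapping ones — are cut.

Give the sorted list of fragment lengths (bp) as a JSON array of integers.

[3,7,8,9,11,11,16,20,26]

Per-enzyme occurrences:
  VbrII (GCGTCG, off=5): no sites
  UxaIX (CCATAGA, off=1): starts [7, 16, 27, 65] → cuts [8, 17, 28, 66]
  SqiI (GGTAACA, off=7): starts [41, 85, 93] → cuts [48, 92, 100]
  OquX (GTTT, off=3): starts [56, 100] → cuts [59, 103]
  GruVI (CGGACAA, off=0): no sites

All cut coordinates (distinct, sorted): [8, 17, 28, 48, 59, 66, 92, 100, 103]

Fragment lengths:
  8→17: 9 bp
  17→28: 11 bp
  28→48: 20 bp
  48→59: 11 bp
  59→66: 7 bp
  66→92: 26 bp
  92→100: 8 bp
  100→103: 3 bp
  103→8 (wrap): 111-103+8 = 16 bp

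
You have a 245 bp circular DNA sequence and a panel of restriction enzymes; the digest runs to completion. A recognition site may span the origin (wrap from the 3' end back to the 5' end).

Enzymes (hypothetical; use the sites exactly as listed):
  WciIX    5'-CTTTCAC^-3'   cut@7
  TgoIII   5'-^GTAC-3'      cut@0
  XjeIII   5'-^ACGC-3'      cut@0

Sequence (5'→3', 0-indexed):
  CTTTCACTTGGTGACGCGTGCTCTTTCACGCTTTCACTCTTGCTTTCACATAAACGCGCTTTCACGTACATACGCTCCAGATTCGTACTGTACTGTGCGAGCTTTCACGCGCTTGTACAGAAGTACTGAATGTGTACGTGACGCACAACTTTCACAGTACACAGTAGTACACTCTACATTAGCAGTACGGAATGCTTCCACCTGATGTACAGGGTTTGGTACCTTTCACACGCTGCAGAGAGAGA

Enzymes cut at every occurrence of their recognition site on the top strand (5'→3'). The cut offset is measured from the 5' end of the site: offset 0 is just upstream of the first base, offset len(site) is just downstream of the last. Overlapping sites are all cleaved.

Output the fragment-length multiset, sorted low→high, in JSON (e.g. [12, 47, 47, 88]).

Per-enzyme occurrences:
  WciIX (CTTTCAC, off=7): starts [0, 22, 30, 42, 58, 101, 148, 222] → cuts [7, 29, 37, 49, 65, 108, 155, 229]
  TgoIII (GTAC, off=0): starts [65, 84, 89, 114, 122, 133, 156, 166, 184, 206, 218] → cuts [65, 84, 89, 114, 122, 133, 156, 166, 184, 206, 218]
  XjeIII (ACGC, off=0): starts [13, 27, 53, 71, 106, 140, 229] → cuts [13, 27, 53, 71, 106, 140, 229]

Pooled cuts: [7, 13, 27, 29, 37, 49, 53, 65, 71, 84, 89, 106, 108, 114, 122, 133, 140, 155, 156, 166, 184, 206, 218, 229]

Fragments:
  7→13: 6 bp
  13→27: 14 bp
  27→29: 2 bp
  29→37: 8 bp
  37→49: 12 bp
  49→53: 4 bp
  53→65: 12 bp
  65→71: 6 bp
  71→84: 13 bp
  84→89: 5 bp
  89→106: 17 bp
  106→108: 2 bp
  108→114: 6 bp
  114→122: 8 bp
  122→133: 11 bp
  133→140: 7 bp
  140→155: 15 bp
  155→156: 1 bp
  156→166: 10 bp
  166→184: 18 bp
  184→206: 22 bp
  206→218: 12 bp
  218→229: 11 bp
  229→7 (wrap): 245-229+7 = 23 bp

[1,2,2,4,5,6,6,6,7,8,8,10,11,11,12,12,12,13,14,15,17,18,22,23]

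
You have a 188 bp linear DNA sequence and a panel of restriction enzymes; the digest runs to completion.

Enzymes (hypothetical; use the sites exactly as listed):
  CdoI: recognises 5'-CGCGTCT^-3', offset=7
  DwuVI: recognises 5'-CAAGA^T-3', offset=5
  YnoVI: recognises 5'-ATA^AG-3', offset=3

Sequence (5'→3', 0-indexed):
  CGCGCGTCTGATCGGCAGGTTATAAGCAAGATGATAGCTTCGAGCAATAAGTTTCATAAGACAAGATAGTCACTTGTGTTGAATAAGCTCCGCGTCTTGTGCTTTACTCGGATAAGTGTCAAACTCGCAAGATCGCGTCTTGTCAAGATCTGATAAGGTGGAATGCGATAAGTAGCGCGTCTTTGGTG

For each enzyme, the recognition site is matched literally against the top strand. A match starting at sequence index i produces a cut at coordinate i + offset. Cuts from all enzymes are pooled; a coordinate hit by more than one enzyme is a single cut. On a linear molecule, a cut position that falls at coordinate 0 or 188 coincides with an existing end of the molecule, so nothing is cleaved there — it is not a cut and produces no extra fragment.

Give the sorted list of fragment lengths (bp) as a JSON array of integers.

Site scan:
  CdoI (CGCGTCT, off=7): starts [2, 90, 133, 175] → cuts [9, 97, 140, 182]
  DwuVI (CAAGAT, off=5): starts [26, 61, 127, 143] → cuts [31, 66, 132, 148]
  YnoVI (ATAAG, off=3): starts [21, 46, 55, 82, 111, 152, 167] → cuts [24, 49, 58, 85, 114, 155, 170]

Pooled cuts: [9, 24, 31, 49, 58, 66, 85, 97, 114, 132, 140, 148, 155, 170, 182]

Fragments:
  [0,9): 9 bp
  [9,24): 15 bp
  [24,31): 7 bp
  [31,49): 18 bp
  [49,58): 9 bp
  [58,66): 8 bp
  [66,85): 19 bp
  [85,97): 12 bp
  [97,114): 17 bp
  [114,132): 18 bp
  [132,140): 8 bp
  [140,148): 8 bp
  [148,155): 7 bp
  [155,170): 15 bp
  [170,182): 12 bp
  [182,188): 6 bp

[6,7,7,8,8,8,9,9,12,12,15,15,17,18,18,19]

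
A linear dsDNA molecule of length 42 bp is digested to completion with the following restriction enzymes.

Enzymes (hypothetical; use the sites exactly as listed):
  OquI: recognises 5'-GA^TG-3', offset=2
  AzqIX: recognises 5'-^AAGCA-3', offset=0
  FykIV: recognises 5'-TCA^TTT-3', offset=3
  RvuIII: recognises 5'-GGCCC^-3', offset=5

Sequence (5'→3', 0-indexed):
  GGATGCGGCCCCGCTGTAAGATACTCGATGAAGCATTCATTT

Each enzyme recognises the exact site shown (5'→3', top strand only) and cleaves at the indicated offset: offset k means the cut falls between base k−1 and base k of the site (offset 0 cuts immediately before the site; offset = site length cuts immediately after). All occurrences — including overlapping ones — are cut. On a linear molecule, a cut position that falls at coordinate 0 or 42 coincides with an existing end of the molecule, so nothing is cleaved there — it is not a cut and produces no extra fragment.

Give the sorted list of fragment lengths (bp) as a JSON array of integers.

Per-enzyme occurrences:
  OquI GATG/2: at [1, 26] ⇒ [3, 28]
  AzqIX AAGCA/0: at [30] ⇒ [30]
  FykIV TCATTT/3: at [36] ⇒ [39]
  RvuIII GGCCC/5: at [6] ⇒ [11]

Pooled cuts: [3, 11, 28, 30, 39]

Fragment lengths:
  [0,3): 3 bp
  [3,11): 8 bp
  [11,28): 17 bp
  [28,30): 2 bp
  [30,39): 9 bp
  [39,42): 3 bp

[2,3,3,8,9,17]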